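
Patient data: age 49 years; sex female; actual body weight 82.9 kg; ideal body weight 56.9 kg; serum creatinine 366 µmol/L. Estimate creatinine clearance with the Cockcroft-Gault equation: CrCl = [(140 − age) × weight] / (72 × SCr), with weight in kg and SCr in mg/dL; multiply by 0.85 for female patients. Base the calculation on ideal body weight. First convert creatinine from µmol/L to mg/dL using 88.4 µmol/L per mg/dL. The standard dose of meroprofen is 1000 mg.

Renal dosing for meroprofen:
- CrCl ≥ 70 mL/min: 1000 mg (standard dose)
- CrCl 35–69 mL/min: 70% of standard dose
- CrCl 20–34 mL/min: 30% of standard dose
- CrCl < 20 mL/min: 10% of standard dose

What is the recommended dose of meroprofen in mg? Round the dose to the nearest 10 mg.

100 mg

SCr = 366 / 88.4 = 4.14 mg/dL
CrCl = (140 − 49) × 56.9 / (72 × 4.14) × 0.85 = 5177.9 / 298.08 × 0.85 ≈ 14.8 mL/min
CrCl ≈ 15 mL/min → bracket < 20 mL/min.
10% of 1000 mg = 100 mg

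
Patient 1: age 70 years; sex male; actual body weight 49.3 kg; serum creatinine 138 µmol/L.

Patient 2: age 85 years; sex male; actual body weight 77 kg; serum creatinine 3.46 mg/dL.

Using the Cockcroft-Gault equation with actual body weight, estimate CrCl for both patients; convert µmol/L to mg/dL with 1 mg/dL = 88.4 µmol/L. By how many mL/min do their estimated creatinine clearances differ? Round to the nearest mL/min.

14 mL/min

Patient 1: SCr = 138 / 88.4 = 1.561 mg/dL
Patient 1: CrCl = (140 − 70) × 49.3 / (72 × 1.561) = 3451.0 / 112.39 ≈ 30.7 mL/min
Patient 2: CrCl = (140 − 85) × 77 / (72 × 3.46) = 4235.0 / 249.12 ≈ 17.0 mL/min
|30.7 − 17.0| = 13.7 mL/min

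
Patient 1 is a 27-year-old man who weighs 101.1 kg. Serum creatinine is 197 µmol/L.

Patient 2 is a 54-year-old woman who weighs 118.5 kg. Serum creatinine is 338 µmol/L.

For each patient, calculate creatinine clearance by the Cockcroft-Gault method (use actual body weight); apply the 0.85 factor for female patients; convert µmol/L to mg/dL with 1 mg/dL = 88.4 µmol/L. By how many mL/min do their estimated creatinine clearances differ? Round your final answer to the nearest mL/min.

40 mL/min

Patient 1: SCr = 197 / 88.4 = 2.229 mg/dL
Patient 1: CrCl = (140 − 27) × 101.1 / (72 × 2.229) = 11424.3 / 160.49 ≈ 71.2 mL/min
Patient 2: SCr = 338 / 88.4 = 3.824 mg/dL
Patient 2: CrCl = (140 − 54) × 118.5 / (72 × 3.824) × 0.85 = 10191.0 / 275.33 × 0.85 ≈ 31.5 mL/min
|71.2 − 31.5| = 39.7 mL/min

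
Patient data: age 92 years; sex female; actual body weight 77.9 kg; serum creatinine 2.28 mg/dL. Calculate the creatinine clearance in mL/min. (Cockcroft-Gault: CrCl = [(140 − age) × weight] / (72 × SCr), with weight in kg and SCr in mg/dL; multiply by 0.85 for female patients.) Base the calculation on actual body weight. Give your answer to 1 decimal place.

CrCl = (140 − 92) × 77.9 / (72 × 2.28) × 0.85 = 3739.2 / 164.16 × 0.85 ≈ 19.4 mL/min

19.4 mL/min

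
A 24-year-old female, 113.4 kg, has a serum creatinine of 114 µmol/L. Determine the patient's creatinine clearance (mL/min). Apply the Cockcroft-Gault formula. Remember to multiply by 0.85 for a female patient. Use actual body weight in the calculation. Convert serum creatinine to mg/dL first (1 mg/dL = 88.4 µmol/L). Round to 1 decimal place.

SCr = 114 / 88.4 = 1.29 mg/dL
CrCl = (140 − 24) × 113.4 / (72 × 1.29) × 0.85 = 13154.4 / 92.88 × 0.85 ≈ 120.4 mL/min

120.4 mL/min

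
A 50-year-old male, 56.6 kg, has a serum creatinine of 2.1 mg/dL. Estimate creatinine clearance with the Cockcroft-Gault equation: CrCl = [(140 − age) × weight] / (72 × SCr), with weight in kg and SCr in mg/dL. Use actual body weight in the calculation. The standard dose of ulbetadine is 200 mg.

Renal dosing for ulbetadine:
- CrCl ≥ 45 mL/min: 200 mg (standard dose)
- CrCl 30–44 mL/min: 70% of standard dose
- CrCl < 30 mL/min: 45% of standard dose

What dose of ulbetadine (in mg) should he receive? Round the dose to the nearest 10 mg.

CrCl = (140 − 50) × 56.6 / (72 × 2.1) = 5094.0 / 151.20 ≈ 33.7 mL/min
CrCl ≈ 34 mL/min → bracket 30–44 mL/min.
70% of 200 mg = 140 mg

140 mg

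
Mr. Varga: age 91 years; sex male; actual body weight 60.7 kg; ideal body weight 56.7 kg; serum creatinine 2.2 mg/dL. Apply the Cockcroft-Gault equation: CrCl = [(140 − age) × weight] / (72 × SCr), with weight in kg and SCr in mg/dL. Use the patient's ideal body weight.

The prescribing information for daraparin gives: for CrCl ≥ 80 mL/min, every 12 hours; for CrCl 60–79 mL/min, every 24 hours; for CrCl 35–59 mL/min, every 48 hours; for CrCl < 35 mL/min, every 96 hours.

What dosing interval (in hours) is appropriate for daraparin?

CrCl = (140 − 91) × 56.7 / (72 × 2.2) = 2778.3 / 158.40 ≈ 17.5 mL/min
CrCl ≈ 18 mL/min → bracket < 35 mL/min → every 96 hours.

every 96 hours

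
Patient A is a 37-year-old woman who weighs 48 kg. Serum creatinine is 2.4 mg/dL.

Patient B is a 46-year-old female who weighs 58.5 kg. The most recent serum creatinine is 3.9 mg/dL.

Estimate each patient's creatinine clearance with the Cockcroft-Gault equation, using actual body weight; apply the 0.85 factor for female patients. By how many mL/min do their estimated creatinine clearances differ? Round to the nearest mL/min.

8 mL/min

Patient A: CrCl = (140 − 37) × 48 / (72 × 2.4) × 0.85 = 4944.0 / 172.80 × 0.85 ≈ 24.3 mL/min
Patient B: CrCl = (140 − 46) × 58.5 / (72 × 3.9) × 0.85 = 5499.0 / 280.80 × 0.85 ≈ 16.6 mL/min
|24.3 − 16.6| = 7.7 mL/min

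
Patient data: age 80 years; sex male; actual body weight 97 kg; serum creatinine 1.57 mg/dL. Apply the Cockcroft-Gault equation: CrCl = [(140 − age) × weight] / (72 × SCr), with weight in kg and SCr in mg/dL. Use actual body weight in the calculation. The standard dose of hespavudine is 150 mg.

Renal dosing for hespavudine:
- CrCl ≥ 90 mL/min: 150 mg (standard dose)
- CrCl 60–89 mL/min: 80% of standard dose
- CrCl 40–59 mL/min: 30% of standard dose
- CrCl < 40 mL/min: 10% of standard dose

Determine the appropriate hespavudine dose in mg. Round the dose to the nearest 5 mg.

CrCl = (140 − 80) × 97 / (72 × 1.57) = 5820.0 / 113.04 ≈ 51.5 mL/min
CrCl ≈ 51 mL/min → bracket 40–59 mL/min.
30% of 150 mg = 45 mg

45 mg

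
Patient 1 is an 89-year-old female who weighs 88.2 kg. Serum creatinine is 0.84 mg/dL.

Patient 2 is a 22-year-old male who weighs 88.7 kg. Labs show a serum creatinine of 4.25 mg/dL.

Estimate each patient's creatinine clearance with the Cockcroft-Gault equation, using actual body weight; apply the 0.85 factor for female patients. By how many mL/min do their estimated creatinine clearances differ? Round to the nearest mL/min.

29 mL/min

Patient 1: CrCl = (140 − 89) × 88.2 / (72 × 0.84) × 0.85 = 4498.2 / 60.48 × 0.85 ≈ 63.2 mL/min
Patient 2: CrCl = (140 − 22) × 88.7 / (72 × 4.25) = 10466.6 / 306.00 ≈ 34.2 mL/min
|63.2 − 34.2| = 29.0 mL/min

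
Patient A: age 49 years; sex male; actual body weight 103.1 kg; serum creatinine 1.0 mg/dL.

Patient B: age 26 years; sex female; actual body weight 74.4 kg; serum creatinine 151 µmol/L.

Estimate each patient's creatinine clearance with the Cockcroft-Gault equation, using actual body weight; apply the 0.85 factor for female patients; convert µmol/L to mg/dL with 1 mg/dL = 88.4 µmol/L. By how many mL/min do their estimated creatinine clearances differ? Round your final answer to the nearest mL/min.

Patient A: CrCl = (140 − 49) × 103.1 / (72 × 1) = 9382.1 / 72.00 ≈ 130.3 mL/min
Patient B: SCr = 151 / 88.4 = 1.708 mg/dL
Patient B: CrCl = (140 − 26) × 74.4 / (72 × 1.708) × 0.85 = 8481.6 / 122.98 × 0.85 ≈ 58.6 mL/min
|130.3 − 58.6| = 71.7 mL/min

72 mL/min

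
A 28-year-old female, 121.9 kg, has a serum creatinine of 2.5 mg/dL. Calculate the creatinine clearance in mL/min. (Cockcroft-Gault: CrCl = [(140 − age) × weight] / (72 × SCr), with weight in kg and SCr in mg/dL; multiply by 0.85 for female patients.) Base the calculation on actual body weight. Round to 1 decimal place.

64.5 mL/min

CrCl = (140 − 28) × 121.9 / (72 × 2.5) × 0.85 = 13652.8 / 180.00 × 0.85 ≈ 64.5 mL/min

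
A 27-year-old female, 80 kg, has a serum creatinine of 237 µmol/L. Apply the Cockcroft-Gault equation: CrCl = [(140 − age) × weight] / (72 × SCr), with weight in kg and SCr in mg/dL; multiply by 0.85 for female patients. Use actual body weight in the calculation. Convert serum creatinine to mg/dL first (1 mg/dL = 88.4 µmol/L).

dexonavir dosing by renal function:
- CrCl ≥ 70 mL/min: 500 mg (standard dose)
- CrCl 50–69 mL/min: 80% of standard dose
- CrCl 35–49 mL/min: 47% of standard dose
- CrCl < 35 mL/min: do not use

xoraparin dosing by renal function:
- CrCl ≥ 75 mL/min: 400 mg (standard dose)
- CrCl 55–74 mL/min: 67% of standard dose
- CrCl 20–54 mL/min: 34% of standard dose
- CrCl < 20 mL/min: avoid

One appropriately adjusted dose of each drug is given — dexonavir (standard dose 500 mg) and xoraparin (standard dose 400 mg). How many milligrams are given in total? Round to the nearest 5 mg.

370 mg

SCr = 237 / 88.4 = 2.681 mg/dL
CrCl = (140 − 27) × 80 / (72 × 2.681) × 0.85 = 9040.0 / 193.03 × 0.85 ≈ 39.8 mL/min
CrCl ≈ 40 mL/min.
dexonavir: 35–49 mL/min → 47% of 500 mg = 235 mg.
xoraparin: 20–54 mL/min → 34% of 400 mg = 136 mg.
Total = 235 + 136 = 371 mg.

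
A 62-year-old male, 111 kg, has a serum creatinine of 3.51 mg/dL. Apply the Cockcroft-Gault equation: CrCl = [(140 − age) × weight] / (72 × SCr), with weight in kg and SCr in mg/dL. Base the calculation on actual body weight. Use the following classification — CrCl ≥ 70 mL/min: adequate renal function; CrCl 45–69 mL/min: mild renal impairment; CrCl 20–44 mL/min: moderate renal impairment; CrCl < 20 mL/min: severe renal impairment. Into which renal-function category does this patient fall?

CrCl = (140 − 62) × 111 / (72 × 3.51) = 8658.0 / 252.72 ≈ 34.3 mL/min
34 mL/min falls in the 'moderate renal impairment' range.

moderate renal impairment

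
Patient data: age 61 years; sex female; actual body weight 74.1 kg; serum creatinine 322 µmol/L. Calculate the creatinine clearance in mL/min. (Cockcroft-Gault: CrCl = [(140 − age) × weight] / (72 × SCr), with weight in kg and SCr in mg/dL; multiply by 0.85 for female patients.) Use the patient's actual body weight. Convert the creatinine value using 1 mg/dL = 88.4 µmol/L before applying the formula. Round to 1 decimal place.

19.0 mL/min

SCr = 322 / 88.4 = 3.643 mg/dL
CrCl = (140 − 61) × 74.1 / (72 × 3.643) × 0.85 = 5853.9 / 262.30 × 0.85 ≈ 19.0 mL/min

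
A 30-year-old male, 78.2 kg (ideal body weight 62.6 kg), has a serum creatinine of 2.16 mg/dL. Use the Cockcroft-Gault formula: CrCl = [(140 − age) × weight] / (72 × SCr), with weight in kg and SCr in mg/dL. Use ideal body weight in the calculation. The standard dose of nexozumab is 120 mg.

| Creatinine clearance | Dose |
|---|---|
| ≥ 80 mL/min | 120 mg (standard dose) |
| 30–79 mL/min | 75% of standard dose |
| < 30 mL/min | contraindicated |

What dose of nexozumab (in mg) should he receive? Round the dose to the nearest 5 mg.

90 mg

CrCl = (140 − 30) × 62.6 / (72 × 2.16) = 6886.0 / 155.52 ≈ 44.3 mL/min
CrCl ≈ 44 mL/min → bracket 30–79 mL/min.
75% of 120 mg = 90 mg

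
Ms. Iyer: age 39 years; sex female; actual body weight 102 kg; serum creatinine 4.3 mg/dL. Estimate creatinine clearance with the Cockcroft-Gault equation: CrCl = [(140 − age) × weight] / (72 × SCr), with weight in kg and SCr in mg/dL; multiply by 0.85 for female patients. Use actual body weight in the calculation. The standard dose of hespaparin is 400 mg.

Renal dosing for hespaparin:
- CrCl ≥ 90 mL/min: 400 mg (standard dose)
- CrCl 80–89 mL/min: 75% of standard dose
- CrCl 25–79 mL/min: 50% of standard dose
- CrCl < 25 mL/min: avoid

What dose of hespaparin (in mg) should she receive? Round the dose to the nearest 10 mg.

200 mg

CrCl = (140 − 39) × 102 / (72 × 4.3) × 0.85 = 10302.0 / 309.60 × 0.85 ≈ 28.3 mL/min
CrCl ≈ 28 mL/min → bracket 25–79 mL/min.
50% of 400 mg = 200 mg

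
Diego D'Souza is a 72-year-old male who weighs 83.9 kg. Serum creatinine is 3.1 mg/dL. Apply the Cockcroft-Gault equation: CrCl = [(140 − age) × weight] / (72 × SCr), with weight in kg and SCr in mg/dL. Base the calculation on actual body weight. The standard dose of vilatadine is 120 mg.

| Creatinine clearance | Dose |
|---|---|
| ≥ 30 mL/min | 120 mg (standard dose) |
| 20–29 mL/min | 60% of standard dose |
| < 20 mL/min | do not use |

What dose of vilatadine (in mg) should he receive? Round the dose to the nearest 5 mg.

CrCl = (140 − 72) × 83.9 / (72 × 3.1) = 5705.2 / 223.20 ≈ 25.6 mL/min
CrCl ≈ 26 mL/min → bracket 20–29 mL/min.
60% of 120 mg = 72 mg → 70 mg

70 mg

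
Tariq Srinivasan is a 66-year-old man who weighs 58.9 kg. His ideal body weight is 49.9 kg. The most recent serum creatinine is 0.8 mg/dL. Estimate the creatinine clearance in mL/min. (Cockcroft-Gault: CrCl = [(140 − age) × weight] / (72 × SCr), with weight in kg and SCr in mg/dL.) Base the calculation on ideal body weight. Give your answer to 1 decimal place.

CrCl = (140 − 66) × 49.9 / (72 × 0.8) = 3692.6 / 57.60 ≈ 64.1 mL/min

64.1 mL/min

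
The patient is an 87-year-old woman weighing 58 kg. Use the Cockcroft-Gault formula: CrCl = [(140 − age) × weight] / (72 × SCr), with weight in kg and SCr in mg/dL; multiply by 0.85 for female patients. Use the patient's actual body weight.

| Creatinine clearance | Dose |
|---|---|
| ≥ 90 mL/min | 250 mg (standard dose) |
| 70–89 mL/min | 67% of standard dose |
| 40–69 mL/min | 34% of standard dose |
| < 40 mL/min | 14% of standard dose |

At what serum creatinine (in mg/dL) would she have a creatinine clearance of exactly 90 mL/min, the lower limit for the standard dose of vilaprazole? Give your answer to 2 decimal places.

0.40 mg/dL

Standard dose requires CrCl ≥ 90 mL/min.
Set (140 − 87) × 58 × 0.85 / (72 × SCr) = 90
SCr = (140 − 87) × 58 × 0.85 / (72 × 90) = 0.403 mg/dL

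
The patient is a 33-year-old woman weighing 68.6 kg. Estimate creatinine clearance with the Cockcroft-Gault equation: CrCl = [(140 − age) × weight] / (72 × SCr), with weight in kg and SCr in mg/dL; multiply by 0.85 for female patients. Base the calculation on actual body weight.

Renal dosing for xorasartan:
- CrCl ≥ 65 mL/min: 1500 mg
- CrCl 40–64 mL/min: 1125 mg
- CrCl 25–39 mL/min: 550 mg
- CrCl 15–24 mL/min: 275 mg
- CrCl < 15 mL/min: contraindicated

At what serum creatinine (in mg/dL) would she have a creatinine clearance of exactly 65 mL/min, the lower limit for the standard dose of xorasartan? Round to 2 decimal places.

Standard dose requires CrCl ≥ 65 mL/min.
Set (140 − 33) × 68.6 × 0.85 / (72 × SCr) = 65
SCr = (140 − 33) × 68.6 × 0.85 / (72 × 65) = 1.333 mg/dL

1.33 mg/dL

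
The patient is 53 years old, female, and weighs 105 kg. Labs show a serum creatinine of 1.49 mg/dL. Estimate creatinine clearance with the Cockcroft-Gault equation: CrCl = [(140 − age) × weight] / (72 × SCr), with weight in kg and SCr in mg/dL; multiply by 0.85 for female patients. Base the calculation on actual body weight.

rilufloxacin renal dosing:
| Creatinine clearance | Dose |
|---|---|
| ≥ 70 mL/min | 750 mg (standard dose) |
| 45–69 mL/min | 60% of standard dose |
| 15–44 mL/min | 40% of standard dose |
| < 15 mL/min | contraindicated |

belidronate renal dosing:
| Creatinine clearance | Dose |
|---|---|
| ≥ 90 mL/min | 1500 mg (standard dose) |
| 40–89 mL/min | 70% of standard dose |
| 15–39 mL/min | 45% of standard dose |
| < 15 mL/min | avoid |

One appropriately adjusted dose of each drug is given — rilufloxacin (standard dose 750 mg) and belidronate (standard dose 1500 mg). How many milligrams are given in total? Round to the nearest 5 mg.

1800 mg

CrCl = (140 − 53) × 105 / (72 × 1.49) × 0.85 = 9135.0 / 107.28 × 0.85 ≈ 72.4 mL/min
CrCl ≈ 72 mL/min.
rilufloxacin: ≥ 70 mL/min → 100% of 750 mg = 750 mg.
belidronate: 40–89 mL/min → 70% of 1500 mg = 1050 mg.
Total = 750 + 1050 = 1800 mg.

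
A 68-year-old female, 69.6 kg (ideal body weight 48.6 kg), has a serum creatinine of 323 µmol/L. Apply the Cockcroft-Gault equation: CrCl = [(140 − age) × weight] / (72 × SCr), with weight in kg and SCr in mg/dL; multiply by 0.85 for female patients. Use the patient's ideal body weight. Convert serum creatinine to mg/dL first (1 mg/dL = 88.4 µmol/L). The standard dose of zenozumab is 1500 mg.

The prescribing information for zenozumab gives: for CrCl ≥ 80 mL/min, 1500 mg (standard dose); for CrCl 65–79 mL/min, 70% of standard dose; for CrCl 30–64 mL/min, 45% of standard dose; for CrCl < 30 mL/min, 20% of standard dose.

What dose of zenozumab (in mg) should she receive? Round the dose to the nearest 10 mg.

SCr = 323 / 88.4 = 3.654 mg/dL
CrCl = (140 − 68) × 48.6 / (72 × 3.654) × 0.85 = 3499.2 / 263.09 × 0.85 ≈ 11.3 mL/min
CrCl ≈ 11 mL/min → bracket < 30 mL/min.
20% of 1500 mg = 300 mg

300 mg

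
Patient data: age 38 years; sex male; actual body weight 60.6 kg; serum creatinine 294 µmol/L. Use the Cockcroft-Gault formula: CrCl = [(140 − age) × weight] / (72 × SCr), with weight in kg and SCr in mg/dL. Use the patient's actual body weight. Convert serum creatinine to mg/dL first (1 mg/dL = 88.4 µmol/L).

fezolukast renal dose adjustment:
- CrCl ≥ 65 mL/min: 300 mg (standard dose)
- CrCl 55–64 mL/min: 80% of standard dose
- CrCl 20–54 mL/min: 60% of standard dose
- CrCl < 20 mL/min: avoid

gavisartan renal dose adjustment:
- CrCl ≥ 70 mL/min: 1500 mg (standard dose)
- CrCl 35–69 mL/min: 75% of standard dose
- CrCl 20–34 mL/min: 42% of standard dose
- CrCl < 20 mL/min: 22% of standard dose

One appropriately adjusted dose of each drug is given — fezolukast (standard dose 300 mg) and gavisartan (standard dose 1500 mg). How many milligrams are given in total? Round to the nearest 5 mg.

SCr = 294 / 88.4 = 3.326 mg/dL
CrCl = (140 − 38) × 60.6 / (72 × 3.326) = 6181.2 / 239.47 ≈ 25.8 mL/min
CrCl ≈ 26 mL/min.
fezolukast: 20–54 mL/min → 60% of 300 mg = 180 mg.
gavisartan: 20–34 mL/min → 42% of 1500 mg = 630 mg.
Total = 180 + 630 = 810 mg.

810 mg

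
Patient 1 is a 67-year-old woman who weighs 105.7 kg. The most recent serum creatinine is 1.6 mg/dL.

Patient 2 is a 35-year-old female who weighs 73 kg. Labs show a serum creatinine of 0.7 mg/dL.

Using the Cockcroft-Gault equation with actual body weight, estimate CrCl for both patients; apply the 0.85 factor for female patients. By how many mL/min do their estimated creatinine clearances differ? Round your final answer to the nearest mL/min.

Patient 1: CrCl = (140 − 67) × 105.7 / (72 × 1.6) × 0.85 = 7716.1 / 115.20 × 0.85 ≈ 56.9 mL/min
Patient 2: CrCl = (140 − 35) × 73 / (72 × 0.7) × 0.85 = 7665.0 / 50.40 × 0.85 ≈ 129.3 mL/min
|56.9 − 129.3| = 72.4 mL/min

72 mL/min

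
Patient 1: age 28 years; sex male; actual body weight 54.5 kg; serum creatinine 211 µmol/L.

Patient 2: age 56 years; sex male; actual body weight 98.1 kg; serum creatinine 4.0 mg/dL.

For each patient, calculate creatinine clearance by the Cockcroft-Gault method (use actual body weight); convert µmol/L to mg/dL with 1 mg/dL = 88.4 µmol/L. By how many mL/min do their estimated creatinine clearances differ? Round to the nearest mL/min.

Patient 1: SCr = 211 / 88.4 = 2.387 mg/dL
Patient 1: CrCl = (140 − 28) × 54.5 / (72 × 2.387) = 6104.0 / 171.86 ≈ 35.5 mL/min
Patient 2: CrCl = (140 − 56) × 98.1 / (72 × 4) = 8240.4 / 288.00 ≈ 28.6 mL/min
|35.5 − 28.6| = 6.9 mL/min

7 mL/min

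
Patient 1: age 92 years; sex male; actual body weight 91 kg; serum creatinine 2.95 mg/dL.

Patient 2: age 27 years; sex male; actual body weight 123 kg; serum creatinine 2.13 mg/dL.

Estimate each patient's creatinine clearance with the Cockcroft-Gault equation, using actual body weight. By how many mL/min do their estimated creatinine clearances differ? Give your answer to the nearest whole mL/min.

70 mL/min

Patient 1: CrCl = (140 − 92) × 91 / (72 × 2.95) = 4368.0 / 212.40 ≈ 20.6 mL/min
Patient 2: CrCl = (140 − 27) × 123 / (72 × 2.13) = 13899.0 / 153.36 ≈ 90.6 mL/min
|20.6 − 90.6| = 70.0 mL/min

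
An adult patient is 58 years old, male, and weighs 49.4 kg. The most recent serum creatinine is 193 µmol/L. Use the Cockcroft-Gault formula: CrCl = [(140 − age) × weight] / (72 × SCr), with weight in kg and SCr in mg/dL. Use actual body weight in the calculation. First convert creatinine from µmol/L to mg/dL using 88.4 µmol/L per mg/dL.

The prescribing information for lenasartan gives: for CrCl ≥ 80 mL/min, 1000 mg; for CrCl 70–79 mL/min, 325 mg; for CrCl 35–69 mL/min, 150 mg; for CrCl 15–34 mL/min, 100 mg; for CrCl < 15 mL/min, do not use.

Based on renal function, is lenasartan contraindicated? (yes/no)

SCr = 193 / 88.4 = 2.183 mg/dL
CrCl = (140 − 58) × 49.4 / (72 × 2.183) = 4050.8 / 157.18 ≈ 25.8 mL/min
CrCl ≈ 26 mL/min, which is ≥ 15 mL/min.

no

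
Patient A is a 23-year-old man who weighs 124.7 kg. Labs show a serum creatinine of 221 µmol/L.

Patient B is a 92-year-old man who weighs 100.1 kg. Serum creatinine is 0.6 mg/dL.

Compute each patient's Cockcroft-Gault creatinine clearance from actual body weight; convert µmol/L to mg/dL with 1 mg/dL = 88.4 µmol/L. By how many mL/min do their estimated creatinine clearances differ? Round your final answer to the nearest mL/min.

Patient A: SCr = 221 / 88.4 = 2.5 mg/dL
Patient A: CrCl = (140 − 23) × 124.7 / (72 × 2.5) = 14589.9 / 180.00 ≈ 81.1 mL/min
Patient B: CrCl = (140 − 92) × 100.1 / (72 × 0.6) = 4804.8 / 43.20 ≈ 111.2 mL/min
|81.1 − 111.2| = 30.1 mL/min

30 mL/min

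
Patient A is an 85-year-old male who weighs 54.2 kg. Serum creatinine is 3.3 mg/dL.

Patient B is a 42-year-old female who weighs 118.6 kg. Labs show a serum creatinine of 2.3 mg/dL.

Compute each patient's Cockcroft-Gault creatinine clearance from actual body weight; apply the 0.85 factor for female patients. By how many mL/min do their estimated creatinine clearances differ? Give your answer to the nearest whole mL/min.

Patient A: CrCl = (140 − 85) × 54.2 / (72 × 3.3) = 2981.0 / 237.60 ≈ 12.5 mL/min
Patient B: CrCl = (140 − 42) × 118.6 / (72 × 2.3) × 0.85 = 11622.8 / 165.60 × 0.85 ≈ 59.7 mL/min
|12.5 − 59.7| = 47.2 mL/min

47 mL/min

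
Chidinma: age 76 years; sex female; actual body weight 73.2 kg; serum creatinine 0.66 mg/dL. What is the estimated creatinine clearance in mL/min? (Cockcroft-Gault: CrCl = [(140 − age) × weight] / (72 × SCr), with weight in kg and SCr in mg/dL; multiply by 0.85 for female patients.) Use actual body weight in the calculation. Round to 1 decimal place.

CrCl = (140 − 76) × 73.2 / (72 × 0.66) × 0.85 = 4684.8 / 47.52 × 0.85 ≈ 83.8 mL/min

83.8 mL/min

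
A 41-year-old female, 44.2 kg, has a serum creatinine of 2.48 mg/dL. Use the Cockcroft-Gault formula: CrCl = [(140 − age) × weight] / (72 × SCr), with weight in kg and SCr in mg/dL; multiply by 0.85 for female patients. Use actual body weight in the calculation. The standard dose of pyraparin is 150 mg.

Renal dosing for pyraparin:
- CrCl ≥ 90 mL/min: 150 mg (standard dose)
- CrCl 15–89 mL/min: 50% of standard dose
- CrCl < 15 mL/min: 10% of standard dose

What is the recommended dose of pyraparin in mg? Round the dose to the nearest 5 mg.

CrCl = (140 − 41) × 44.2 / (72 × 2.48) × 0.85 = 4375.8 / 178.56 × 0.85 ≈ 20.8 mL/min
CrCl ≈ 21 mL/min → bracket 15–89 mL/min.
50% of 150 mg = 75 mg

75 mg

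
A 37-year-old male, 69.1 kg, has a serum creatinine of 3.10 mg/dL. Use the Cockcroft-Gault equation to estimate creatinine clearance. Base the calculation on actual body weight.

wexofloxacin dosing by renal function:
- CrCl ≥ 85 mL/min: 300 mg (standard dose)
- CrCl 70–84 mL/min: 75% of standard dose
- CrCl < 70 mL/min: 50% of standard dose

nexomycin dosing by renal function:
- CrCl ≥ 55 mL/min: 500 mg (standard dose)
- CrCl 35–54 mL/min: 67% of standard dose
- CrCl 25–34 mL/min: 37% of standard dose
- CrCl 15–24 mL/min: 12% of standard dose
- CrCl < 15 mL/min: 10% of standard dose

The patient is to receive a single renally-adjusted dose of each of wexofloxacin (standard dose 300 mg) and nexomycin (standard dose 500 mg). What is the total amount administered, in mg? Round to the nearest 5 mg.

335 mg

CrCl = (140 − 37) × 69.1 / (72 × 3.1) = 7117.3 / 223.20 ≈ 31.9 mL/min
CrCl ≈ 32 mL/min.
wexofloxacin: < 70 mL/min → 50% of 300 mg = 150 mg.
nexomycin: 25–34 mL/min → 37% of 500 mg = 185 mg.
Total = 150 + 185 = 335 mg.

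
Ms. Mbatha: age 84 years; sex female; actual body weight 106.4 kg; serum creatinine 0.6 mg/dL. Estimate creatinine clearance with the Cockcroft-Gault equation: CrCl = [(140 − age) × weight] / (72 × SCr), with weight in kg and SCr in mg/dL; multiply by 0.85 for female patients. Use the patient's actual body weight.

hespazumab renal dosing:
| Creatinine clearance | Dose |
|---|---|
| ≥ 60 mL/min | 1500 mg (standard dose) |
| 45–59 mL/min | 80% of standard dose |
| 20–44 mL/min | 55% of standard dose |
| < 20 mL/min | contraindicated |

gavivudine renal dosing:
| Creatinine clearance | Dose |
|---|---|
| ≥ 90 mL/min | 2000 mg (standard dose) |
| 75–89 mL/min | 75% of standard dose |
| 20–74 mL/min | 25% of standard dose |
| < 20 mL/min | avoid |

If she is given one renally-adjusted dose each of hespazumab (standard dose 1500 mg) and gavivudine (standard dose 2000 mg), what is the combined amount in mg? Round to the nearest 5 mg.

3500 mg

CrCl = (140 − 84) × 106.4 / (72 × 0.6) × 0.85 = 5958.4 / 43.20 × 0.85 ≈ 117.2 mL/min
CrCl ≈ 117 mL/min.
hespazumab: ≥ 60 mL/min → 100% of 1500 mg = 1500 mg.
gavivudine: ≥ 90 mL/min → 100% of 2000 mg = 2000 mg.
Total = 1500 + 2000 = 3500 mg.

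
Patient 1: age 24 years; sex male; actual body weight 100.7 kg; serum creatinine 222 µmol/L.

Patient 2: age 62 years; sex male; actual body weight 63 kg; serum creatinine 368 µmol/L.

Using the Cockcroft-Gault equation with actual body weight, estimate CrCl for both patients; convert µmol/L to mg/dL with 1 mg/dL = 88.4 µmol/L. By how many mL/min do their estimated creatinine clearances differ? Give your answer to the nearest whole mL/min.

48 mL/min

Patient 1: SCr = 222 / 88.4 = 2.511 mg/dL
Patient 1: CrCl = (140 − 24) × 100.7 / (72 × 2.511) = 11681.2 / 180.79 ≈ 64.6 mL/min
Patient 2: SCr = 368 / 88.4 = 4.163 mg/dL
Patient 2: CrCl = (140 − 62) × 63 / (72 × 4.163) = 4914.0 / 299.74 ≈ 16.4 mL/min
|64.6 − 16.4| = 48.2 mL/min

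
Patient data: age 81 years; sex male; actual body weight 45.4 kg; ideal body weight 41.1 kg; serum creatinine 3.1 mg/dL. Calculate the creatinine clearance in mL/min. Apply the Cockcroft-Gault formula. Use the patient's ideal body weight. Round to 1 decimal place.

10.9 mL/min

CrCl = (140 − 81) × 41.1 / (72 × 3.1) = 2424.9 / 223.20 ≈ 10.9 mL/min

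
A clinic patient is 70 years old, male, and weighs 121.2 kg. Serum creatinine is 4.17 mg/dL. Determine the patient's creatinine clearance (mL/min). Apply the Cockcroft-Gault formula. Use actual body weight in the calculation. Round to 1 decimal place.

CrCl = (140 − 70) × 121.2 / (72 × 4.17) = 8484.0 / 300.24 ≈ 28.3 mL/min

28.3 mL/min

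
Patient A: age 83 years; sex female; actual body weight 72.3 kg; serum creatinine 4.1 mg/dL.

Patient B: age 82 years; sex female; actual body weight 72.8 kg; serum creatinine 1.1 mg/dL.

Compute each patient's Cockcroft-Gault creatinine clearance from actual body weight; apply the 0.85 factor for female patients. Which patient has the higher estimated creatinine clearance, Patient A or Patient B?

Patient B

Patient A: CrCl = (140 − 83) × 72.3 / (72 × 4.1) × 0.85 = 4121.1 / 295.20 × 0.85 ≈ 11.9 mL/min
Patient B: CrCl = (140 − 82) × 72.8 / (72 × 1.1) × 0.85 = 4222.4 / 79.20 × 0.85 ≈ 45.3 mL/min
11.9 vs 45.3 mL/min → Patient B is higher.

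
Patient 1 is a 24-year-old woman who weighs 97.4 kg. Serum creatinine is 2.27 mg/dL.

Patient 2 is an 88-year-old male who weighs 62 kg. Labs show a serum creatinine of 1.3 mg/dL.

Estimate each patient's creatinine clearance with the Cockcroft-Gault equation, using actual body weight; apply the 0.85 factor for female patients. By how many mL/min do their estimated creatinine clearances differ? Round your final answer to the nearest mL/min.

Patient 1: CrCl = (140 − 24) × 97.4 / (72 × 2.27) × 0.85 = 11298.4 / 163.44 × 0.85 ≈ 58.8 mL/min
Patient 2: CrCl = (140 − 88) × 62 / (72 × 1.3) = 3224.0 / 93.60 ≈ 34.4 mL/min
|58.8 − 34.4| = 24.4 mL/min

24 mL/min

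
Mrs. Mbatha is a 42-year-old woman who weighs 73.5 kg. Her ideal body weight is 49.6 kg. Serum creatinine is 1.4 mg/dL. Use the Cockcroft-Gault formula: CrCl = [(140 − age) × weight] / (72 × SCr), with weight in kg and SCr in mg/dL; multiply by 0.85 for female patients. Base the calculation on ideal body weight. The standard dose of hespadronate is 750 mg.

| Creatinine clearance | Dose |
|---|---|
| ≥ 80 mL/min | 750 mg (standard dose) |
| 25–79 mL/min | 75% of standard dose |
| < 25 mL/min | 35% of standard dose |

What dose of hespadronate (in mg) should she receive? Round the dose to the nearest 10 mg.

CrCl = (140 − 42) × 49.6 / (72 × 1.4) × 0.85 = 4860.8 / 100.80 × 0.85 ≈ 41.0 mL/min
CrCl ≈ 41 mL/min → bracket 25–79 mL/min.
75% of 750 mg = 562.5 mg → 560 mg

560 mg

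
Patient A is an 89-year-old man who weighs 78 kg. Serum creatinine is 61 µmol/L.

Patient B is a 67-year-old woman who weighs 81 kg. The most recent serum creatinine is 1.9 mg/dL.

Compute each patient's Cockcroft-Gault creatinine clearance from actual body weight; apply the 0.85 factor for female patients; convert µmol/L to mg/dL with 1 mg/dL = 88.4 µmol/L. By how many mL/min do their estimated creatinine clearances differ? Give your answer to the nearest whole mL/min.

Patient A: SCr = 61 / 88.4 = 0.69 mg/dL
Patient A: CrCl = (140 − 89) × 78 / (72 × 0.69) = 3978.0 / 49.68 ≈ 80.1 mL/min
Patient B: CrCl = (140 − 67) × 81 / (72 × 1.9) × 0.85 = 5913.0 / 136.80 × 0.85 ≈ 36.7 mL/min
|80.1 − 36.7| = 43.4 mL/min

43 mL/min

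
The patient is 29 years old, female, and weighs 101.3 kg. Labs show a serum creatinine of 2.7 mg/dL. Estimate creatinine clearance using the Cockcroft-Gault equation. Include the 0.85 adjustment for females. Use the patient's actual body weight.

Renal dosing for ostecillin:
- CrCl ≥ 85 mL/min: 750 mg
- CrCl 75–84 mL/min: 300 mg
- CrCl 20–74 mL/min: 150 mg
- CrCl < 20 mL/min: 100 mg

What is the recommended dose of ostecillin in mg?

CrCl = (140 − 29) × 101.3 / (72 × 2.7) × 0.85 = 11244.3 / 194.40 × 0.85 ≈ 49.2 mL/min
CrCl ≈ 49 mL/min → bracket 20–74 mL/min.
Dose for this bracket: 150 mg.

150 mg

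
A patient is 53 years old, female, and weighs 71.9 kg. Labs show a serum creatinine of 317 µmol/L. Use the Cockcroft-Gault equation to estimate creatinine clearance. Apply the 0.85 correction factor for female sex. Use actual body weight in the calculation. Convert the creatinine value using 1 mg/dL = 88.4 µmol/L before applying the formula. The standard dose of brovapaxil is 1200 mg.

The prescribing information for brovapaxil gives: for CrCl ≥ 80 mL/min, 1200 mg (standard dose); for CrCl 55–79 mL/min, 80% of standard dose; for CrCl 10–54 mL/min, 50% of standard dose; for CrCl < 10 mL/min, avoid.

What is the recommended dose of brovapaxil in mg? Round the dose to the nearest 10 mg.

600 mg

SCr = 317 / 88.4 = 3.586 mg/dL
CrCl = (140 − 53) × 71.9 / (72 × 3.586) × 0.85 = 6255.3 / 258.19 × 0.85 ≈ 20.6 mL/min
CrCl ≈ 21 mL/min → bracket 10–54 mL/min.
50% of 1200 mg = 600 mg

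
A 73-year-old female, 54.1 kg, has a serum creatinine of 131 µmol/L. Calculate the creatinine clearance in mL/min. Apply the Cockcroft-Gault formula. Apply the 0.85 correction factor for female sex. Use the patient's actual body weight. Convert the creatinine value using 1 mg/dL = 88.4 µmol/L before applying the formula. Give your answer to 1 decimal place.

28.9 mL/min

SCr = 131 / 88.4 = 1.482 mg/dL
CrCl = (140 − 73) × 54.1 / (72 × 1.482) × 0.85 = 3624.7 / 106.70 × 0.85 ≈ 28.9 mL/min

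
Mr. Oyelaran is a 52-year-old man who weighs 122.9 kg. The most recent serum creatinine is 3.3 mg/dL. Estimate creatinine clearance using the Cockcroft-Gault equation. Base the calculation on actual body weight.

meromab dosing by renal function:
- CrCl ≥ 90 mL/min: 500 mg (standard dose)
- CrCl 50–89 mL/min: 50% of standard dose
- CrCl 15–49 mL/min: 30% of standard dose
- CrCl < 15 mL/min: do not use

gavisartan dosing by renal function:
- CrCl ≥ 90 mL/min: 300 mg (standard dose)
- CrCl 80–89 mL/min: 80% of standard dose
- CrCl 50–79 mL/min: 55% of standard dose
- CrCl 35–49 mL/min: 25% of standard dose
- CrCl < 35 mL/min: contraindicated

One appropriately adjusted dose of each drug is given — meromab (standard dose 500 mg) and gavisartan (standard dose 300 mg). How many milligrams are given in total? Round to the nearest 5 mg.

225 mg

CrCl = (140 − 52) × 122.9 / (72 × 3.3) = 10815.2 / 237.60 ≈ 45.5 mL/min
CrCl ≈ 46 mL/min.
meromab: 15–49 mL/min → 30% of 500 mg = 150 mg.
gavisartan: 35–49 mL/min → 25% of 300 mg = 75 mg.
Total = 150 + 75 = 225 mg.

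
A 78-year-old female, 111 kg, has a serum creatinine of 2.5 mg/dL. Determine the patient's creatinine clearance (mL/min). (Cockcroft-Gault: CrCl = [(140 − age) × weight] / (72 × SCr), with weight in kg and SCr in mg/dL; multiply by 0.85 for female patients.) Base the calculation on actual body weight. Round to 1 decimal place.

32.5 mL/min

CrCl = (140 − 78) × 111 / (72 × 2.5) × 0.85 = 6882.0 / 180.00 × 0.85 ≈ 32.5 mL/min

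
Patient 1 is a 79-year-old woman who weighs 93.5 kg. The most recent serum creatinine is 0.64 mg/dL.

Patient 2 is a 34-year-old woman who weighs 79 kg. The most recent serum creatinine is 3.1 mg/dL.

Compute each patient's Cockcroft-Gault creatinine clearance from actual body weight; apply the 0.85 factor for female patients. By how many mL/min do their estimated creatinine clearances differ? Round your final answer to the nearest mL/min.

73 mL/min

Patient 1: CrCl = (140 − 79) × 93.5 / (72 × 0.64) × 0.85 = 5703.5 / 46.08 × 0.85 ≈ 105.2 mL/min
Patient 2: CrCl = (140 − 34) × 79 / (72 × 3.1) × 0.85 = 8374.0 / 223.20 × 0.85 ≈ 31.9 mL/min
|105.2 − 31.9| = 73.3 mL/min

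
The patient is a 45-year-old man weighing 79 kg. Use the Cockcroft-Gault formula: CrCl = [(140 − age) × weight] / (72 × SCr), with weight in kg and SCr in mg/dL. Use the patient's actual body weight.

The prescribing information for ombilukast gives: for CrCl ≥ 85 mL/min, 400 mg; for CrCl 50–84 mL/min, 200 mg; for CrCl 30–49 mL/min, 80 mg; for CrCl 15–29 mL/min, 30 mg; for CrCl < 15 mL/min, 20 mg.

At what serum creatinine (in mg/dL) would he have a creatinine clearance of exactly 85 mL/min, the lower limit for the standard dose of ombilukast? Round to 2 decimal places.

Standard dose requires CrCl ≥ 85 mL/min.
Set (140 − 45) × 79 / (72 × SCr) = 85
SCr = (140 − 45) × 79 / (72 × 85) = 1.226 mg/dL

1.23 mg/dL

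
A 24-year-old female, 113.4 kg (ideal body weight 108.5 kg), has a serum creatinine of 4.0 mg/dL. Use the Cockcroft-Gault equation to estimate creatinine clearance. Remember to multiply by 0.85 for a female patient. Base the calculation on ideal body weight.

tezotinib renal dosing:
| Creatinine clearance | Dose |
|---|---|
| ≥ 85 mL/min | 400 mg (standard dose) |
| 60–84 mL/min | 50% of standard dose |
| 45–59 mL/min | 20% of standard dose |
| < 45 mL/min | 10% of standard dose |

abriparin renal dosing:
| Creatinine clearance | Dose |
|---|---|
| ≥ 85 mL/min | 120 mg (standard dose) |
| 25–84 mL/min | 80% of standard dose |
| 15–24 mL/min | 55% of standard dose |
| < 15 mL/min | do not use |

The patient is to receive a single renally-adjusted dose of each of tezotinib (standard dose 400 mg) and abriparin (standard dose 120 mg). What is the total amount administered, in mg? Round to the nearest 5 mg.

CrCl = (140 − 24) × 108.5 / (72 × 4) × 0.85 = 12586.0 / 288.00 × 0.85 ≈ 37.1 mL/min
CrCl ≈ 37 mL/min.
tezotinib: < 45 mL/min → 10% of 400 mg = 40 mg.
abriparin: 25–84 mL/min → 80% of 120 mg = 96 mg.
Total = 40 + 96 = 136 mg.

135 mg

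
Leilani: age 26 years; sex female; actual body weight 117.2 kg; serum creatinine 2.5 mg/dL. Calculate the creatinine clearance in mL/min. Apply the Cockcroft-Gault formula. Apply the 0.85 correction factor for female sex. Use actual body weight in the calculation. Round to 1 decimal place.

CrCl = (140 − 26) × 117.2 / (72 × 2.5) × 0.85 = 13360.8 / 180.00 × 0.85 ≈ 63.1 mL/min

63.1 mL/min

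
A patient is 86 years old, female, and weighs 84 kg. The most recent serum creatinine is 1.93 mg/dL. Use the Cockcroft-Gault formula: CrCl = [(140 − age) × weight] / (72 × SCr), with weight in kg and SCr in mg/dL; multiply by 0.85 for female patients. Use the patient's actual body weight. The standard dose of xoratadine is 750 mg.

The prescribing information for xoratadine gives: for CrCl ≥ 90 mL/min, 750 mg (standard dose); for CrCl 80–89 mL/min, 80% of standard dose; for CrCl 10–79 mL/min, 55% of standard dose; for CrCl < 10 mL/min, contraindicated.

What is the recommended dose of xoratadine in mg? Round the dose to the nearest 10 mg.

CrCl = (140 − 86) × 84 / (72 × 1.93) × 0.85 = 4536.0 / 138.96 × 0.85 ≈ 27.7 mL/min
CrCl ≈ 28 mL/min → bracket 10–79 mL/min.
55% of 750 mg = 412.5 mg → 410 mg

410 mg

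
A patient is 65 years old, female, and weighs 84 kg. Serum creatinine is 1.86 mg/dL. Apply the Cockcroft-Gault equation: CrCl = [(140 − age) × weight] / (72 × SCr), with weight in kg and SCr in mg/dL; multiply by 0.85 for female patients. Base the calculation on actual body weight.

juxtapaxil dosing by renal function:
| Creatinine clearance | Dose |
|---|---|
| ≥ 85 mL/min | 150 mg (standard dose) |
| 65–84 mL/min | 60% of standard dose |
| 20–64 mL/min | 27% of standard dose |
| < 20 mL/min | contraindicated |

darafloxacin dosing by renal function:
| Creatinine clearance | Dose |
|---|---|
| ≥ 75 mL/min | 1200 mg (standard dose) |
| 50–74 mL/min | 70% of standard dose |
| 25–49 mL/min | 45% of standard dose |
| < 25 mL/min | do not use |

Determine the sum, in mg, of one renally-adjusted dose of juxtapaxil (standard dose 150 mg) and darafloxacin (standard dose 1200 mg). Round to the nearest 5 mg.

580 mg

CrCl = (140 − 65) × 84 / (72 × 1.86) × 0.85 = 6300.0 / 133.92 × 0.85 ≈ 40.0 mL/min
CrCl ≈ 40 mL/min.
juxtapaxil: 20–64 mL/min → 27% of 150 mg = 40.5 mg.
darafloxacin: 25–49 mL/min → 45% of 1200 mg = 540 mg.
Total = 40.5 + 540 = 580.5 mg.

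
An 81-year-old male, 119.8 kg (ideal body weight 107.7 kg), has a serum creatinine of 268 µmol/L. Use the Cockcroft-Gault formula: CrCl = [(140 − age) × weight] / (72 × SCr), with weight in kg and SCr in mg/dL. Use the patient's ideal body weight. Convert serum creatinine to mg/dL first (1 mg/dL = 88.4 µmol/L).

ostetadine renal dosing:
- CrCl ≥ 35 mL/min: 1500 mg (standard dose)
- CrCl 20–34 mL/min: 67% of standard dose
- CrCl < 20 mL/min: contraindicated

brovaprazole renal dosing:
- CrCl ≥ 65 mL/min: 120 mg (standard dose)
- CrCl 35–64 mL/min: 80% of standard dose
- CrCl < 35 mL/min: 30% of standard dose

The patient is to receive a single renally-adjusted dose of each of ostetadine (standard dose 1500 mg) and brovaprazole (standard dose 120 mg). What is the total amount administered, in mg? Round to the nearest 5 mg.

SCr = 268 / 88.4 = 3.032 mg/dL
CrCl = (140 − 81) × 107.7 / (72 × 3.032) = 6354.3 / 218.30 ≈ 29.1 mL/min
CrCl ≈ 29 mL/min.
ostetadine: 20–34 mL/min → 67% of 1500 mg = 1005 mg.
brovaprazole: < 35 mL/min → 30% of 120 mg = 36 mg.
Total = 1005 + 36 = 1041 mg.

1040 mg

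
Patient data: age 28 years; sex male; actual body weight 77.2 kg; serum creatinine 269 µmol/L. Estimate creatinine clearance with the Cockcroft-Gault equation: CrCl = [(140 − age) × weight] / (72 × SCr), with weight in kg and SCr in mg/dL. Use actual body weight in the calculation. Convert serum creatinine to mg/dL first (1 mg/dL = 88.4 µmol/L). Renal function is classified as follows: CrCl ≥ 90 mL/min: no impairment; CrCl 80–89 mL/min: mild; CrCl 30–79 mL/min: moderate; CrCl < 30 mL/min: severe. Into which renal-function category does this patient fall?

moderate

SCr = 269 / 88.4 = 3.043 mg/dL
CrCl = (140 − 28) × 77.2 / (72 × 3.043) = 8646.4 / 219.10 ≈ 39.5 mL/min
39 mL/min falls in the 'moderate' range.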